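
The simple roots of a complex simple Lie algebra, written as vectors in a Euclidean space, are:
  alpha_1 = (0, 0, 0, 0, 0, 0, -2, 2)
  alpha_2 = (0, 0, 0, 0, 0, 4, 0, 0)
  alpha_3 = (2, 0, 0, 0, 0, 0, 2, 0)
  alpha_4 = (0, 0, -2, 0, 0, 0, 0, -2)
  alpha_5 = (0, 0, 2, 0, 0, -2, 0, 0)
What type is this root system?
C_5

Compute the Cartan integers a_ij = 2(alpha_i, alpha_j)/(alpha_j, alpha_j); the resulting 5x5 Cartan matrix is
[[2, 0, -1, -1, 0], [0, 2, 0, 0, -2], [-1, 0, 2, 0, 0], [-1, 0, 0, 2, -1], [0, -1, 0, -1, 2]].
The roots have two lengths (squared-length ratio 2:1); the short ones are alpha_{1,3,4,5}. The associated Dynkin diagram is a chain of 5 nodes with a double edge at one end; the terminal node there is the unique long simple root (C_5), so the type is C_5 (the algebra sp(10)).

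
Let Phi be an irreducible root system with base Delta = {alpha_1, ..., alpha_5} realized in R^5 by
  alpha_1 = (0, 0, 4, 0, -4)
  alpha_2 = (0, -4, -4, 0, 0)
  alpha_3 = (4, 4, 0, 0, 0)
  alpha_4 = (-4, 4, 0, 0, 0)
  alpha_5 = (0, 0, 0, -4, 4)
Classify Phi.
Compute the Cartan integers a_ij = 2(alpha_i, alpha_j)/(alpha_j, alpha_j); the resulting 5x5 Cartan matrix is
[[2, -1, 0, 0, -1], [-1, 2, -1, -1, 0], [0, -1, 2, 0, 0], [0, -1, 0, 2, 0], [-1, 0, 0, 0, 2]].
All simple roots have the same length, so the diagram is simply laced. The associated Dynkin diagram is a chain of 3 nodes with a fork of two nodes at one end (D_5), so the type is D_5 (the algebra so(10)).

D5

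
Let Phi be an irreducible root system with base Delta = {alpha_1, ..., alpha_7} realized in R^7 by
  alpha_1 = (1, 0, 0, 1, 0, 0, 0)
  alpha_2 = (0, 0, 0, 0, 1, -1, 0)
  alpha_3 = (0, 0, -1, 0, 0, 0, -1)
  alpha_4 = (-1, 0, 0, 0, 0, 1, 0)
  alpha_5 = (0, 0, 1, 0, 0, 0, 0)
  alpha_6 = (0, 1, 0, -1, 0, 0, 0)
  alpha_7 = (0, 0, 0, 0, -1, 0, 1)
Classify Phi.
B7

Compute the Cartan integers a_ij = 2(alpha_i, alpha_j)/(alpha_j, alpha_j); the resulting 7x7 Cartan matrix is
[[2, 0, 0, -1, 0, -1, 0], [0, 2, 0, -1, 0, 0, -1], [0, 0, 2, 0, -2, 0, -1], [-1, -1, 0, 2, 0, 0, 0], [0, 0, -1, 0, 2, 0, 0], [-1, 0, 0, 0, 0, 2, 0], [0, -1, -1, 0, 0, 0, 2]].
The roots have two lengths (squared-length ratio 2:1); the short ones are alpha_{5}. The associated Dynkin diagram is a chain of 7 nodes with a double edge at one end; the terminal node there is the unique short simple root (B_7), so the type is B_7 (the algebra so(15)).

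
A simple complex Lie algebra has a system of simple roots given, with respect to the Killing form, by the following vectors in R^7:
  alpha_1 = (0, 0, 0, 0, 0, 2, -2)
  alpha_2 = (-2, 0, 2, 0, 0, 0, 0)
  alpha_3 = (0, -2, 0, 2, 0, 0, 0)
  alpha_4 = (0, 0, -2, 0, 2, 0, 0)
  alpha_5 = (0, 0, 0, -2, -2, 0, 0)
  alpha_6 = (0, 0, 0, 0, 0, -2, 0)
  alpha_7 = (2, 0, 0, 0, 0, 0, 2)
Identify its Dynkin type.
Compute the Cartan integers a_ij = 2(alpha_i, alpha_j)/(alpha_j, alpha_j); the resulting 7x7 Cartan matrix is
[[2, 0, 0, 0, 0, -2, -1], [0, 2, 0, -1, 0, 0, -1], [0, 0, 2, 0, -1, 0, 0], [0, -1, 0, 2, -1, 0, 0], [0, 0, -1, -1, 2, 0, 0], [-1, 0, 0, 0, 0, 2, 0], [-1, -1, 0, 0, 0, 0, 2]].
The roots have two lengths (squared-length ratio 2:1); the short ones are alpha_{6}. The associated Dynkin diagram is a chain of 7 nodes with a double edge at one end; the terminal node there is the unique short simple root (B_7), so the type is B_7 (the algebra so(15)).

B_7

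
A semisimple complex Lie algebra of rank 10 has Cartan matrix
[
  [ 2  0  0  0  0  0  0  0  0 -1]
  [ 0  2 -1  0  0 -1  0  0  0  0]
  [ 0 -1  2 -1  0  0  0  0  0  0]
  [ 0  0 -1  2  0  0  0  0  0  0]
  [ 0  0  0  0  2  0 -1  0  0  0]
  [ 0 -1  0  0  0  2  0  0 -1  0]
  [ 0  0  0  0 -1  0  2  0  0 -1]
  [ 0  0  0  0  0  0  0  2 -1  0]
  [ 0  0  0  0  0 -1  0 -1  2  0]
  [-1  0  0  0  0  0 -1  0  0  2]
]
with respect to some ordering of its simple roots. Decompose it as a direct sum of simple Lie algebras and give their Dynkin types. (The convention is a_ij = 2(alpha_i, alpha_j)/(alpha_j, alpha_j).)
The diagram associated to this matrix has two connected components: the simple roots {alpha_1, alpha_5, alpha_7, alpha_10} form a chain of 4 nodes with single edges (A_4), and {alpha_2, alpha_3, alpha_4, alpha_6, alpha_8, alpha_9} form a chain of 6 nodes with single edges (A_6). A semisimple Lie algebra decomposes uniquely as the direct sum of simple ideals, one per connected component of its Dynkin diagram, so g ≅ A_4 ⊕ A_6 (dimension 24 + 48 = 72).

A_4 (sl(5)) ⊕ A_6 (sl(7))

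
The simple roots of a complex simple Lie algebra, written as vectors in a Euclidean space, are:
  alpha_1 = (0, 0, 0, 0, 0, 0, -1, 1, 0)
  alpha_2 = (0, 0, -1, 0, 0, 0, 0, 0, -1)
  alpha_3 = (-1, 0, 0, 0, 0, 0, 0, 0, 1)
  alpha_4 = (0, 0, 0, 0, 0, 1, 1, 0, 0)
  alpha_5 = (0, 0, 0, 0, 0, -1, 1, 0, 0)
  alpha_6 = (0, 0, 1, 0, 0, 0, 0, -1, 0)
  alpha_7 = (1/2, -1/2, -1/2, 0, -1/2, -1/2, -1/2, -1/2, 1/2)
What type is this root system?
Compute the Cartan integers a_ij = 2(alpha_i, alpha_j)/(alpha_j, alpha_j); the resulting 7x7 Cartan matrix is
[[2, 0, 0, -1, -1, -1, 0], [0, 2, -1, 0, 0, -1, 0], [0, -1, 2, 0, 0, 0, 0], [-1, 0, 0, 2, 0, 0, -1], [-1, 0, 0, 0, 2, 0, 0], [-1, -1, 0, 0, 0, 2, 0], [0, 0, 0, -1, 0, 0, 2]].
All simple roots have the same length, so the diagram is simply laced. The associated Dynkin diagram is a chain of 6 nodes with one extra node attached to the third node from one end (E_7), so the type is E_7.

E7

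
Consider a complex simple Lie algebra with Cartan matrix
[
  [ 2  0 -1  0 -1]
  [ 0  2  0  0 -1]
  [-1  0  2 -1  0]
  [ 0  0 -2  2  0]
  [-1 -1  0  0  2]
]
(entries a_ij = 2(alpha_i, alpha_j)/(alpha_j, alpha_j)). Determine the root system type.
The matrix has rank 5 with 2's on the diagonal. Reading the off-diagonal entries as Dynkin edges (a single edge where a_ij = a_ji = -1; a double or triple edge where a_ij * a_ji = 2 or 3), the diagram is a chain of 5 nodes with a double edge at one end; the terminal node there is the unique long simple root (C_5). One simple-root ordering that puts it in standard form is (alpha_2, alpha_5, alpha_1, alpha_3, alpha_4). So the algebra is type C_5, i.e. sp(10).

C_5 (sp(10))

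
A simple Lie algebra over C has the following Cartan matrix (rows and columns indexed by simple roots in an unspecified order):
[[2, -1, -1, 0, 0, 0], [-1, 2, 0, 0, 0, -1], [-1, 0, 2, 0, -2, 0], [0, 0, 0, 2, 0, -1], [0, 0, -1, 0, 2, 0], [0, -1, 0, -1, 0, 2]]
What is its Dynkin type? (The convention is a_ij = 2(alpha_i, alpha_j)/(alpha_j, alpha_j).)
B6

The matrix has rank 6 with 2's on the diagonal. Reading the off-diagonal entries as Dynkin edges (a single edge where a_ij = a_ji = -1; a double or triple edge where a_ij * a_ji = 2 or 3), the diagram is a chain of 6 nodes with a double edge at one end; the terminal node there is the unique short simple root (B_6). One simple-root ordering that puts it in standard form is (alpha_4, alpha_6, alpha_2, alpha_1, alpha_3, alpha_5). So the algebra is type B_6, i.e. so(13).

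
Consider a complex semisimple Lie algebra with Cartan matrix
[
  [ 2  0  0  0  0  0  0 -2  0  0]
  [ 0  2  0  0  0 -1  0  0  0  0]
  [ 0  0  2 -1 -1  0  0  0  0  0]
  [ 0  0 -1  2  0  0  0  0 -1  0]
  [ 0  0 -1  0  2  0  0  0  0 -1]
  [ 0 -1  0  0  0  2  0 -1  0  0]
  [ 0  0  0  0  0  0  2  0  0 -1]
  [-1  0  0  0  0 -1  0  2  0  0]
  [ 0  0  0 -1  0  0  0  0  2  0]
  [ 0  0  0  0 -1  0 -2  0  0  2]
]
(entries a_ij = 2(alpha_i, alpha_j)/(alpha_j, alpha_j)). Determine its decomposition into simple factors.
The diagram associated to this matrix has two connected components: the simple roots {alpha_3, alpha_4, alpha_5, alpha_7, alpha_9, alpha_10} form a chain of 6 nodes with a double edge at one end; the terminal node there is the unique short simple root (B_6), and {alpha_1, alpha_2, alpha_6, alpha_8} form a chain of 4 nodes with a double edge at one end; the terminal node there is the unique long simple root (C_4). A semisimple Lie algebra decomposes uniquely as the direct sum of simple ideals, one per connected component of its Dynkin diagram, so g ≅ B_6 ⊕ C_4 (dimension 78 + 36 = 114).

B_6 (so(13)) + C_4 (sp(8))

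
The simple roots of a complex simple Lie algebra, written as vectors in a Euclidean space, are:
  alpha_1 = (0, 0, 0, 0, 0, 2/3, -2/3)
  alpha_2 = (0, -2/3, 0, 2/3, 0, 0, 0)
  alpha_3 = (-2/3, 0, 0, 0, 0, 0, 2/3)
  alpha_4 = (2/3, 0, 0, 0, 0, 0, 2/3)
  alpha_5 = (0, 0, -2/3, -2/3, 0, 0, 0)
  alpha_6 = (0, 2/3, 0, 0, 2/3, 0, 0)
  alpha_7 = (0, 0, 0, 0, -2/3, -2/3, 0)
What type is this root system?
Compute the Cartan integers a_ij = 2(alpha_i, alpha_j)/(alpha_j, alpha_j); the resulting 7x7 Cartan matrix is
[[2, 0, -1, -1, 0, 0, -1], [0, 2, 0, 0, -1, -1, 0], [-1, 0, 2, 0, 0, 0, 0], [-1, 0, 0, 2, 0, 0, 0], [0, -1, 0, 0, 2, 0, 0], [0, -1, 0, 0, 0, 2, -1], [-1, 0, 0, 0, 0, -1, 2]].
All simple roots have the same length, so the diagram is simply laced. The associated Dynkin diagram is a chain of 5 nodes with a fork of two nodes at one end (D_7), so the type is D_7 (the algebra so(14)).

type D_7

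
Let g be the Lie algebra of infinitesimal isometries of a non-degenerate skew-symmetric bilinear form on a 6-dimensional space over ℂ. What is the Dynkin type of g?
This is sp(6), which has dimension 6(6+1)/2 = 21 and rank 6/2 = 3. In the classification of classical Lie algebras, the symplectic algebra sp(2n) has type C_n; here n = 3, so the Dynkin diagram is a chain of 3 nodes with a double edge at one end; the terminal node there is the unique long simple root (C_3). Hence the type is C_3.

C_3 (sp(6))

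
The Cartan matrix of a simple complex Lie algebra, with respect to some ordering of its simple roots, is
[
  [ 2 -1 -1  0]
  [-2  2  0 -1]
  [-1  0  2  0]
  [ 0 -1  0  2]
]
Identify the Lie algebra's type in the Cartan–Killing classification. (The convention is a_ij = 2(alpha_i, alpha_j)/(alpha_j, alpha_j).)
F_4

The matrix has rank 4 with 2's on the diagonal. Reading the off-diagonal entries as Dynkin edges (a single edge where a_ij = a_ji = -1; a double or triple edge where a_ij * a_ji = 2 or 3), the diagram is a chain of 4 nodes with a double edge between the middle two (F_4). One simple-root ordering that puts it in standard form is (alpha_4, alpha_2, alpha_1, alpha_3). So the algebra is type F_4.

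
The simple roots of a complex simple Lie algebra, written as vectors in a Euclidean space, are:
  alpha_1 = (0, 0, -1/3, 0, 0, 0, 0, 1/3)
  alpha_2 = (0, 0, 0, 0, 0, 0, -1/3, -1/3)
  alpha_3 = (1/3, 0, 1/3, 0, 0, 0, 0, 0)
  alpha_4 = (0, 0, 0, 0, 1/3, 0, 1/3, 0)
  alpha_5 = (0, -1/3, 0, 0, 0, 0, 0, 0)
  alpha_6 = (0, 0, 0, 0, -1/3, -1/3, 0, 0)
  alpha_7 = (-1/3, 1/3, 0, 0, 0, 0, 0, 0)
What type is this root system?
type B_7

Compute the Cartan integers a_ij = 2(alpha_i, alpha_j)/(alpha_j, alpha_j); the resulting 7x7 Cartan matrix is
[[2, -1, -1, 0, 0, 0, 0], [-1, 2, 0, -1, 0, 0, 0], [-1, 0, 2, 0, 0, 0, -1], [0, -1, 0, 2, 0, -1, 0], [0, 0, 0, 0, 2, 0, -1], [0, 0, 0, -1, 0, 2, 0], [0, 0, -1, 0, -2, 0, 2]].
The roots have two lengths (squared-length ratio 2:1); the short ones are alpha_{5}. The associated Dynkin diagram is a chain of 7 nodes with a double edge at one end; the terminal node there is the unique short simple root (B_7), so the type is B_7 (the algebra so(15)).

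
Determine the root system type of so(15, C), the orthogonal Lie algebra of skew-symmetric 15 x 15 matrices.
B_7

This is so(15) with 15 odd, which has dimension 15(15-1)/2 = 105 and rank (15-1)/2 = 7. In the classification of classical Lie algebras, the orthogonal algebra so(2n+1) in an odd number of variables has type B_n; here n = 7, so the Dynkin diagram is a chain of 7 nodes with a double edge at one end; the terminal node there is the unique short simple root (B_7). Hence the type is B_7.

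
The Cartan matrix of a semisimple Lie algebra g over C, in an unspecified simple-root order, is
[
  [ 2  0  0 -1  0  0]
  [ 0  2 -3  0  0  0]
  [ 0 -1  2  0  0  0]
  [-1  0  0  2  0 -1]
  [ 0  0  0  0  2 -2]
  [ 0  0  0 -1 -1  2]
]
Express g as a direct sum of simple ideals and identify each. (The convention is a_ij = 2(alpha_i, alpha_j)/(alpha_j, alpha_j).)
The diagram associated to this matrix has two connected components: the simple roots {alpha_1, alpha_4, alpha_5, alpha_6} form a chain of 4 nodes with a double edge at one end; the terminal node there is the unique long simple root (C_4), and {alpha_2, alpha_3} form two nodes joined by a triple edge (G_2). A semisimple Lie algebra decomposes uniquely as the direct sum of simple ideals, one per connected component of its Dynkin diagram, so g ≅ C_4 ⊕ G_2 (dimension 36 + 14 = 50).

C_4 ⊕ G_2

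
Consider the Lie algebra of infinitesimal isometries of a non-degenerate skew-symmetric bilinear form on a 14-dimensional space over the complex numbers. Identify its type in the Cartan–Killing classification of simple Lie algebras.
type C_7

This is sp(14), which has dimension 14(14+1)/2 = 105 and rank 14/2 = 7. In the classification of classical Lie algebras, the symplectic algebra sp(2n) has type C_n; here n = 7, so the Dynkin diagram is a chain of 7 nodes with a double edge at one end; the terminal node there is the unique long simple root (C_7). Hence the type is C_7.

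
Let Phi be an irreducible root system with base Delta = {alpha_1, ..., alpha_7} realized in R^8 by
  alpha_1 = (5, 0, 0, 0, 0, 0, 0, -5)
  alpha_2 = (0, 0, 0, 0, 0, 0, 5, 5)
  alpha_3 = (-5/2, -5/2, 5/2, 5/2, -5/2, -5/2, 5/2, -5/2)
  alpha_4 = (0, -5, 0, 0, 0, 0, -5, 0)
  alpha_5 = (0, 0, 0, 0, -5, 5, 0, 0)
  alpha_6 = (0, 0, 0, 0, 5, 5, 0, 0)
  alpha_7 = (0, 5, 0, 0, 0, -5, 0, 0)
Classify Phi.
Compute the Cartan integers a_ij = 2(alpha_i, alpha_j)/(alpha_j, alpha_j); the resulting 7x7 Cartan matrix is
[[2, -1, 0, 0, 0, 0, 0], [-1, 2, 0, -1, 0, 0, 0], [0, 0, 2, 0, 0, -1, 0], [0, -1, 0, 2, 0, 0, -1], [0, 0, 0, 0, 2, 0, -1], [0, 0, -1, 0, 0, 2, -1], [0, 0, 0, -1, -1, -1, 2]].
All simple roots have the same length, so the diagram is simply laced. The associated Dynkin diagram is a chain of 6 nodes with one extra node attached to the third node from one end (E_7), so the type is E_7.

E7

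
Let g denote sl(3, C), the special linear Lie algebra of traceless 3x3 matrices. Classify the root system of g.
A2

This is sl(3), which has dimension 3^2 - 1 = 8 and rank 3 - 1 = 2 (a Cartan subalgebra is the diagonal traceless matrices). In the classification of classical Lie algebras, the special linear algebra sl(n+1) has type A_n; here n = 2, so the Dynkin diagram is a chain of 2 nodes with single edges (A_2). Hence the type is A_2.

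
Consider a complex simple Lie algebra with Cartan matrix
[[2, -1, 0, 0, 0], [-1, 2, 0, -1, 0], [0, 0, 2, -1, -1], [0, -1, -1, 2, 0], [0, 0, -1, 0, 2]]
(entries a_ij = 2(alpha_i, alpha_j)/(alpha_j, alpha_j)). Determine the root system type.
The matrix has rank 5 with 2's on the diagonal. Reading the off-diagonal entries as Dynkin edges (a single edge where a_ij = a_ji = -1; a double or triple edge where a_ij * a_ji = 2 or 3), the diagram is a chain of 5 nodes with single edges (A_5). One simple-root ordering that puts it in standard form is (alpha_1, alpha_2, alpha_4, alpha_3, alpha_5). So the algebra is type A_5, i.e. sl(6).

A_5 (sl(6))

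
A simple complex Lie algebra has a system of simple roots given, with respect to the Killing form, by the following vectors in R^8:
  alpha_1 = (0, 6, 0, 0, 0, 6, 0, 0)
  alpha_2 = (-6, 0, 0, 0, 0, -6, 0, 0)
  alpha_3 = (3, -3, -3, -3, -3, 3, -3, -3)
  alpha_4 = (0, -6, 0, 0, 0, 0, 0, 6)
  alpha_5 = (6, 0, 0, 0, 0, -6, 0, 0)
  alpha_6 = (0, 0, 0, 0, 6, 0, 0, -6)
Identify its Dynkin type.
E6

Compute the Cartan integers a_ij = 2(alpha_i, alpha_j)/(alpha_j, alpha_j); the resulting 6x6 Cartan matrix is
[[2, -1, 0, -1, -1, 0], [-1, 2, -1, 0, 0, 0], [0, -1, 2, 0, 0, 0], [-1, 0, 0, 2, 0, -1], [-1, 0, 0, 0, 2, 0], [0, 0, 0, -1, 0, 2]].
All simple roots have the same length, so the diagram is simply laced. The associated Dynkin diagram is a chain of 5 nodes with one extra node attached to the third node from one end (E_6), so the type is E_6.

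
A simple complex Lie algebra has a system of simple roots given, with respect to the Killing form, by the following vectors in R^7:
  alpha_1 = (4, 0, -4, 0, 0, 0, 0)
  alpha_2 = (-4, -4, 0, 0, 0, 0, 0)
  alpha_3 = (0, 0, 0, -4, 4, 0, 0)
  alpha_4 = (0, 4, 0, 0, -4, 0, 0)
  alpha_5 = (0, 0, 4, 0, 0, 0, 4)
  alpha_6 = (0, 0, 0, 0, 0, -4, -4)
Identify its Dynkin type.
Compute the Cartan integers a_ij = 2(alpha_i, alpha_j)/(alpha_j, alpha_j); the resulting 6x6 Cartan matrix is
[[2, -1, 0, 0, -1, 0], [-1, 2, 0, -1, 0, 0], [0, 0, 2, -1, 0, 0], [0, -1, -1, 2, 0, 0], [-1, 0, 0, 0, 2, -1], [0, 0, 0, 0, -1, 2]].
All simple roots have the same length, so the diagram is simply laced. The associated Dynkin diagram is a chain of 6 nodes with single edges (A_6), so the type is A_6 (the algebra sl(7)).

type A_6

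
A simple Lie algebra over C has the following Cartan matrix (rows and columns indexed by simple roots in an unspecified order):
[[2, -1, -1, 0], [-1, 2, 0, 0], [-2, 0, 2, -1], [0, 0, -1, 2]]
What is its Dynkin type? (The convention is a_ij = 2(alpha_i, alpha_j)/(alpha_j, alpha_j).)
The matrix has rank 4 with 2's on the diagonal. Reading the off-diagonal entries as Dynkin edges (a single edge where a_ij = a_ji = -1; a double or triple edge where a_ij * a_ji = 2 or 3), the diagram is a chain of 4 nodes with a double edge between the middle two (F_4). One simple-root ordering that puts it in standard form is (alpha_4, alpha_3, alpha_1, alpha_2). So the algebra is type F_4.

F_4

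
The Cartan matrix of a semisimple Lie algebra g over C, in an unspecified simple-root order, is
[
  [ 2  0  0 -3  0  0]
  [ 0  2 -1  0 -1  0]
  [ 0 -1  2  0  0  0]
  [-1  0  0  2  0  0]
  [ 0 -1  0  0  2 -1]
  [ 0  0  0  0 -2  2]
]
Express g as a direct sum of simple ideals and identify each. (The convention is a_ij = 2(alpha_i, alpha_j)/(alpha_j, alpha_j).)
The diagram associated to this matrix has two connected components: the simple roots {alpha_2, alpha_3, alpha_5, alpha_6} form a chain of 4 nodes with a double edge at one end; the terminal node there is the unique long simple root (C_4), and {alpha_1, alpha_4} form two nodes joined by a triple edge (G_2). A semisimple Lie algebra decomposes uniquely as the direct sum of simple ideals, one per connected component of its Dynkin diagram, so g ≅ C_4 ⊕ G_2 (dimension 36 + 14 = 50).

C_4 + G_2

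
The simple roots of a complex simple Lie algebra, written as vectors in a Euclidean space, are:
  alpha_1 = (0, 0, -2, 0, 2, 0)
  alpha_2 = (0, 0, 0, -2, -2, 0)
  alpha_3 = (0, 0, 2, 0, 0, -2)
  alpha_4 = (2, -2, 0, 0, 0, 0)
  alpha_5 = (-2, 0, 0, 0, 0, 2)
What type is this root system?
A_5 (sl(6))

Compute the Cartan integers a_ij = 2(alpha_i, alpha_j)/(alpha_j, alpha_j); the resulting 5x5 Cartan matrix is
[[2, -1, -1, 0, 0], [-1, 2, 0, 0, 0], [-1, 0, 2, 0, -1], [0, 0, 0, 2, -1], [0, 0, -1, -1, 2]].
All simple roots have the same length, so the diagram is simply laced. The associated Dynkin diagram is a chain of 5 nodes with single edges (A_5), so the type is A_5 (the algebra sl(6)).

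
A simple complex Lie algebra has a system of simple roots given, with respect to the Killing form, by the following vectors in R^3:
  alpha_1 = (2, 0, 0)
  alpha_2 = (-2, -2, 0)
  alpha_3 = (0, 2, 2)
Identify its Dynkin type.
B_3 (so(7))

Compute the Cartan integers a_ij = 2(alpha_i, alpha_j)/(alpha_j, alpha_j); the resulting 3x3 Cartan matrix is
[[2, -1, 0], [-2, 2, -1], [0, -1, 2]].
The roots have two lengths (squared-length ratio 2:1); the short ones are alpha_{1}. The associated Dynkin diagram is a chain of 3 nodes with a double edge at one end; the terminal node there is the unique short simple root (B_3), so the type is B_3 (the algebra so(7)).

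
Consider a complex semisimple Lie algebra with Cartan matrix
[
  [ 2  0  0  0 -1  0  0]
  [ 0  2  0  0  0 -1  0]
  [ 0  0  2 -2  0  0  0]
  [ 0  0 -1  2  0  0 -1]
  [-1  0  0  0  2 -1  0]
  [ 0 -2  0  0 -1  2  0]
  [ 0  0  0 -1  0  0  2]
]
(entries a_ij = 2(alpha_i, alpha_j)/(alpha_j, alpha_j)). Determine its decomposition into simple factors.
B_4 + C_3

The diagram associated to this matrix has two connected components: the simple roots {alpha_1, alpha_2, alpha_5, alpha_6} form a chain of 4 nodes with a double edge at one end; the terminal node there is the unique short simple root (B_4), and {alpha_3, alpha_4, alpha_7} form a chain of 3 nodes with a double edge at one end; the terminal node there is the unique long simple root (C_3). A semisimple Lie algebra decomposes uniquely as the direct sum of simple ideals, one per connected component of its Dynkin diagram, so g ≅ B_4 ⊕ C_3 (dimension 36 + 21 = 57).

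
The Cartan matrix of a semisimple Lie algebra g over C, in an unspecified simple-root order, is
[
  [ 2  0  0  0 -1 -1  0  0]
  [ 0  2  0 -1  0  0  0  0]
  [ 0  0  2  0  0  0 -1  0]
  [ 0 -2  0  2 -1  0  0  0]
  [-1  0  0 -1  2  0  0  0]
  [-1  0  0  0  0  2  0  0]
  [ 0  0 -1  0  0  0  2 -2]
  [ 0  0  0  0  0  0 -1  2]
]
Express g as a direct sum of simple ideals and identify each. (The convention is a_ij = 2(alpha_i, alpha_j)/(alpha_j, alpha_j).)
type B_3 ⊕ type B_5

The diagram associated to this matrix has two connected components: the simple roots {alpha_3, alpha_7, alpha_8} form a chain of 3 nodes with a double edge at one end; the terminal node there is the unique short simple root (B_3), and {alpha_1, alpha_2, alpha_4, alpha_5, alpha_6} form a chain of 5 nodes with a double edge at one end; the terminal node there is the unique short simple root (B_5). A semisimple Lie algebra decomposes uniquely as the direct sum of simple ideals, one per connected component of its Dynkin diagram, so g ≅ B_3 ⊕ B_5 (dimension 21 + 55 = 76).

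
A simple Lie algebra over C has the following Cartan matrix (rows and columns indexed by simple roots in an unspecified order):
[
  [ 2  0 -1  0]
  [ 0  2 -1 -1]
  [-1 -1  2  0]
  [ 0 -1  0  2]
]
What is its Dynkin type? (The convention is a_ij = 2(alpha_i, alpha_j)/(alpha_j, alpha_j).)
The matrix has rank 4 with 2's on the diagonal. Reading the off-diagonal entries as Dynkin edges (a single edge where a_ij = a_ji = -1; a double or triple edge where a_ij * a_ji = 2 or 3), the diagram is a chain of 4 nodes with single edges (A_4). One simple-root ordering that puts it in standard form is (alpha_4, alpha_2, alpha_3, alpha_1). So the algebra is type A_4, i.e. sl(5).

type A_4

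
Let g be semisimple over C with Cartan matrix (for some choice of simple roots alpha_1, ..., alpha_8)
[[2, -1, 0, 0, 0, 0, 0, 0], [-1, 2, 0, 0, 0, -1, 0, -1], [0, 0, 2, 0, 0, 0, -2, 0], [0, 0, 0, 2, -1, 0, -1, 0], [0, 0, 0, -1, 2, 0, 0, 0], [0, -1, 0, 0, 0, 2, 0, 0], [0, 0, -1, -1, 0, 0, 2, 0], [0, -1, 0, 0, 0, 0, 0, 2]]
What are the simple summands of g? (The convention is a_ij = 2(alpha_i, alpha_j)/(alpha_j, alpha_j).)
The diagram associated to this matrix has two connected components: the simple roots {alpha_3, alpha_4, alpha_5, alpha_7} form a chain of 4 nodes with a double edge at one end; the terminal node there is the unique long simple root (C_4), and {alpha_1, alpha_2, alpha_6, alpha_8} form a chain of 2 nodes with a fork of two nodes at one end (D_4). A semisimple Lie algebra decomposes uniquely as the direct sum of simple ideals, one per connected component of its Dynkin diagram, so g ≅ C_4 ⊕ D_4 (dimension 36 + 28 = 64).

C_4 + D_4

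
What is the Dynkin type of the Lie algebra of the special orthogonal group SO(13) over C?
This is so(13) with 13 odd, which has dimension 13(13-1)/2 = 78 and rank (13-1)/2 = 6. In the classification of classical Lie algebras, the orthogonal algebra so(2n+1) in an odd number of variables has type B_n; here n = 6, so the Dynkin diagram is a chain of 6 nodes with a double edge at one end; the terminal node there is the unique short simple root (B_6). Hence the type is B_6.

B_6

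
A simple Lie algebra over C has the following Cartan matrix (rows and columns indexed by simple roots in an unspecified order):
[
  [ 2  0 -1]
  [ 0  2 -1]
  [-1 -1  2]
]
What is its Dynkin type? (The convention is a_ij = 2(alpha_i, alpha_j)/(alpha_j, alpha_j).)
A3

The matrix has rank 3 with 2's on the diagonal. Reading the off-diagonal entries as Dynkin edges (a single edge where a_ij = a_ji = -1; a double or triple edge where a_ij * a_ji = 2 or 3), the diagram is a chain of 3 nodes with single edges (A_3). One simple-root ordering that puts it in standard form is (alpha_2, alpha_3, alpha_1). So the algebra is type A_3, i.e. sl(4).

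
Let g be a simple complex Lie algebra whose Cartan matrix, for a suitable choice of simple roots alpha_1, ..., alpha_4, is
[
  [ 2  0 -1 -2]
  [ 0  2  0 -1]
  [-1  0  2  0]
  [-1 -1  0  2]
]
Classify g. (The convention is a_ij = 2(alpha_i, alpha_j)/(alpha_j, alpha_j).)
F_4

The matrix has rank 4 with 2's on the diagonal. Reading the off-diagonal entries as Dynkin edges (a single edge where a_ij = a_ji = -1; a double or triple edge where a_ij * a_ji = 2 or 3), the diagram is a chain of 4 nodes with a double edge between the middle two (F_4). One simple-root ordering that puts it in standard form is (alpha_3, alpha_1, alpha_4, alpha_2). So the algebra is type F_4.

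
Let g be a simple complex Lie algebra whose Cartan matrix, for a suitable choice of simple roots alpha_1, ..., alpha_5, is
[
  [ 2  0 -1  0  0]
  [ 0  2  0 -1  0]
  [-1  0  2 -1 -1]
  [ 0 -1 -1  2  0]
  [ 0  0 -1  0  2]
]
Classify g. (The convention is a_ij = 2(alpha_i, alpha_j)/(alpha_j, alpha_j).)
The matrix has rank 5 with 2's on the diagonal. Reading the off-diagonal entries as Dynkin edges (a single edge where a_ij = a_ji = -1; a double or triple edge where a_ij * a_ji = 2 or 3), the diagram is a chain of 3 nodes with a fork of two nodes at one end (D_5). One simple-root ordering that puts it in standard form is (alpha_2, alpha_4, alpha_3, alpha_5, alpha_1). So the algebra is type D_5, i.e. so(10).

D5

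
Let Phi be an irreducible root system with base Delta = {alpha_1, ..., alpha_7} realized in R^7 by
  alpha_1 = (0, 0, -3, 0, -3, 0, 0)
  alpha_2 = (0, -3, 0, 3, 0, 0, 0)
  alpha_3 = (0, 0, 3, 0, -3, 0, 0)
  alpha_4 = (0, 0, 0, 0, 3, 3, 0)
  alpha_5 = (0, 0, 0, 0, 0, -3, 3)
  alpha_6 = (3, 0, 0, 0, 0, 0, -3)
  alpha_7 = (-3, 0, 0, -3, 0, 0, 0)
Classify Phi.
D_7

Compute the Cartan integers a_ij = 2(alpha_i, alpha_j)/(alpha_j, alpha_j); the resulting 7x7 Cartan matrix is
[[2, 0, 0, -1, 0, 0, 0], [0, 2, 0, 0, 0, 0, -1], [0, 0, 2, -1, 0, 0, 0], [-1, 0, -1, 2, -1, 0, 0], [0, 0, 0, -1, 2, -1, 0], [0, 0, 0, 0, -1, 2, -1], [0, -1, 0, 0, 0, -1, 2]].
All simple roots have the same length, so the diagram is simply laced. The associated Dynkin diagram is a chain of 5 nodes with a fork of two nodes at one end (D_7), so the type is D_7 (the algebra so(14)).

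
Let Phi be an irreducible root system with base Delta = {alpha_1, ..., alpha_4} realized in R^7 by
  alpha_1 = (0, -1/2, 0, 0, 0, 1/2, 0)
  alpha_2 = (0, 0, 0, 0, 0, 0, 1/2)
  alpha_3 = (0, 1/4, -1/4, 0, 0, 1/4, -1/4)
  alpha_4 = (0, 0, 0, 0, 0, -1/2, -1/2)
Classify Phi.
Compute the Cartan integers a_ij = 2(alpha_i, alpha_j)/(alpha_j, alpha_j); the resulting 4x4 Cartan matrix is
[[2, 0, 0, -1], [0, 2, -1, -1], [0, -1, 2, 0], [-1, -2, 0, 2]].
The roots have two lengths (squared-length ratio 2:1); the short ones are alpha_{2,3}. The associated Dynkin diagram is a chain of 4 nodes with a double edge between the middle two (F_4), so the type is F_4.

type F_4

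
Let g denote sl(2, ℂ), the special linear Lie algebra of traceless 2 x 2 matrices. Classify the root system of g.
A_1

This is sl(2), which has dimension 2^2 - 1 = 3 and rank 2 - 1 = 1 (a Cartan subalgebra is the diagonal traceless matrices). In the classification of classical Lie algebras, the special linear algebra sl(n+1) has type A_n; here n = 1, so the Dynkin diagram is a chain of 1 nodes with single edges (A_1). Hence the type is A_1.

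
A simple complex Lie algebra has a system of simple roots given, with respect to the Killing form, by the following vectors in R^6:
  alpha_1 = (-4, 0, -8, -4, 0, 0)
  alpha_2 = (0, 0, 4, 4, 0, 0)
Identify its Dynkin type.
G_2

Compute the Cartan integers a_ij = 2(alpha_i, alpha_j)/(alpha_j, alpha_j); the resulting 2x2 Cartan matrix is
[[2, -3], [-1, 2]].
The roots have two lengths (squared-length ratio 3:1); the short ones are alpha_{2}. The associated Dynkin diagram is two nodes joined by a triple edge (G_2), so the type is G_2.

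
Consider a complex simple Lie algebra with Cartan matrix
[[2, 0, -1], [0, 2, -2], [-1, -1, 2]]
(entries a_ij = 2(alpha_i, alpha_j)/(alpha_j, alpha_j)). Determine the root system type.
C_3

The matrix has rank 3 with 2's on the diagonal. Reading the off-diagonal entries as Dynkin edges (a single edge where a_ij = a_ji = -1; a double or triple edge where a_ij * a_ji = 2 or 3), the diagram is a chain of 3 nodes with a double edge at one end; the terminal node there is the unique long simple root (C_3). One simple-root ordering that puts it in standard form is (alpha_1, alpha_3, alpha_2). So the algebra is type C_3, i.e. sp(6).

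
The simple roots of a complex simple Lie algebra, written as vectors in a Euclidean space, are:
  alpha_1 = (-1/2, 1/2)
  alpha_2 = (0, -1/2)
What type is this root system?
Compute the Cartan integers a_ij = 2(alpha_i, alpha_j)/(alpha_j, alpha_j); the resulting 2x2 Cartan matrix is
[[2, -2], [-1, 2]].
The roots have two lengths (squared-length ratio 2:1); the short ones are alpha_{2}. The associated Dynkin diagram is a chain of 2 nodes with a double edge at one end; the terminal node there is the unique short simple root (B_2), so the type is B_2 (the algebra so(5)).

B_2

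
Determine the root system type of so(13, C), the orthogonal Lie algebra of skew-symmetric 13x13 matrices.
This is so(13) with 13 odd, which has dimension 13(13-1)/2 = 78 and rank (13-1)/2 = 6. In the classification of classical Lie algebras, the orthogonal algebra so(2n+1) in an odd number of variables has type B_n; here n = 6, so the Dynkin diagram is a chain of 6 nodes with a double edge at one end; the terminal node there is the unique short simple root (B_6). Hence the type is B_6.

B_6 (so(13))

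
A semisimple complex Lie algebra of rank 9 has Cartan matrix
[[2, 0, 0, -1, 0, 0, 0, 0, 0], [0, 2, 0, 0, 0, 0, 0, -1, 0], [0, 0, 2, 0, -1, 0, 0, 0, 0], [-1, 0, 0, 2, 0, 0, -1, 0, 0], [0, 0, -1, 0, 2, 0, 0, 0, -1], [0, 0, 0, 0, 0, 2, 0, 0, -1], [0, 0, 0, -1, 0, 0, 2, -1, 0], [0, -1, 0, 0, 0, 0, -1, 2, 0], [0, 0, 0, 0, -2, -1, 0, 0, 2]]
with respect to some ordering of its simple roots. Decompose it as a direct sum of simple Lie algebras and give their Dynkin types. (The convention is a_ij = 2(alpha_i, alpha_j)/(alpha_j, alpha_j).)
The diagram associated to this matrix has two connected components: the simple roots {alpha_1, alpha_2, alpha_4, alpha_7, alpha_8} form a chain of 5 nodes with single edges (A_5), and {alpha_3, alpha_5, alpha_6, alpha_9} form a chain of 4 nodes with a double edge between the middle two (F_4). A semisimple Lie algebra decomposes uniquely as the direct sum of simple ideals, one per connected component of its Dynkin diagram, so g ≅ A_5 ⊕ F_4 (dimension 35 + 52 = 87).

A_5 ⊕ F_4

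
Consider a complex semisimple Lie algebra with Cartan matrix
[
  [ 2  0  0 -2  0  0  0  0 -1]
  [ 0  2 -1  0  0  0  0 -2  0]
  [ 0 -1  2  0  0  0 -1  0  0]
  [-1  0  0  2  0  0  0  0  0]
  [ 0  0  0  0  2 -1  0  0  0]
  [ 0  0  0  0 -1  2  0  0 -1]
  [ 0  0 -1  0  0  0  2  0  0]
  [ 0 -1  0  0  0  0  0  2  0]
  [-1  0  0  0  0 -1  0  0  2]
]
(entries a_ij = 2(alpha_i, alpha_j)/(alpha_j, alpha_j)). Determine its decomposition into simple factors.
The diagram associated to this matrix has two connected components: the simple roots {alpha_2, alpha_3, alpha_7, alpha_8} form a chain of 4 nodes with a double edge at one end; the terminal node there is the unique short simple root (B_4), and {alpha_1, alpha_4, alpha_5, alpha_6, alpha_9} form a chain of 5 nodes with a double edge at one end; the terminal node there is the unique short simple root (B_5). A semisimple Lie algebra decomposes uniquely as the direct sum of simple ideals, one per connected component of its Dynkin diagram, so g ≅ B_4 ⊕ B_5 (dimension 36 + 55 = 91).

B_4 ⊕ B_5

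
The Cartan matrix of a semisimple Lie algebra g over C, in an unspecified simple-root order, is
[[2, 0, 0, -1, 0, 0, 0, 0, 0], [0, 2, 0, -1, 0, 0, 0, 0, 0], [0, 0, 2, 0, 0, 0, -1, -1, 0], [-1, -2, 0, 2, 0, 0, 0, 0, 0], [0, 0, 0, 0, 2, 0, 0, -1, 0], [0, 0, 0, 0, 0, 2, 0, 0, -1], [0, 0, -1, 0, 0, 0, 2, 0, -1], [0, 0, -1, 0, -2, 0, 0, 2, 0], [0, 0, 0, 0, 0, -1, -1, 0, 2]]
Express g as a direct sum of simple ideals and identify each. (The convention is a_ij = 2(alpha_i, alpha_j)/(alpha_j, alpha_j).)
The diagram associated to this matrix has two connected components: the simple roots {alpha_1, alpha_2, alpha_4} form a chain of 3 nodes with a double edge at one end; the terminal node there is the unique short simple root (B_3), and {alpha_3, alpha_5, alpha_6, alpha_7, alpha_8, alpha_9} form a chain of 6 nodes with a double edge at one end; the terminal node there is the unique short simple root (B_6). A semisimple Lie algebra decomposes uniquely as the direct sum of simple ideals, one per connected component of its Dynkin diagram, so g ≅ B_3 ⊕ B_6 (dimension 21 + 78 = 99).

type B_3 + type B_6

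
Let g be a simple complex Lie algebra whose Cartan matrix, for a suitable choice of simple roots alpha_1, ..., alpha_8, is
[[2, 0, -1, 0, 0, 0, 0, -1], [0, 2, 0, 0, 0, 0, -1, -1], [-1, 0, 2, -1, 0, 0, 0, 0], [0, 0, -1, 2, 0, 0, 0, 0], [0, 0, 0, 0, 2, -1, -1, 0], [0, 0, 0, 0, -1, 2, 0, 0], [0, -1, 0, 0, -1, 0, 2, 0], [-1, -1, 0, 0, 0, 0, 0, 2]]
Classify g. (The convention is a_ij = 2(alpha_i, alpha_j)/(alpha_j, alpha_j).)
The matrix has rank 8 with 2's on the diagonal. Reading the off-diagonal entries as Dynkin edges (a single edge where a_ij = a_ji = -1; a double or triple edge where a_ij * a_ji = 2 or 3), the diagram is a chain of 8 nodes with single edges (A_8). One simple-root ordering that puts it in standard form is (alpha_6, alpha_5, alpha_7, alpha_2, alpha_8, alpha_1, alpha_3, alpha_4). So the algebra is type A_8, i.e. sl(9).

A_8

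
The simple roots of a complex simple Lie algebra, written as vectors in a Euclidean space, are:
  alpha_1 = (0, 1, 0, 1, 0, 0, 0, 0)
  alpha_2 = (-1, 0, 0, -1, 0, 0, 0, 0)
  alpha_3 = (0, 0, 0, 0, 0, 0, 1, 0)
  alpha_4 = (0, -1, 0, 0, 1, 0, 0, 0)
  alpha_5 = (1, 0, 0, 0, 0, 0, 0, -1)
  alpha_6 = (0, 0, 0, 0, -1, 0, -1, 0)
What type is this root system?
B_6 (so(13))

Compute the Cartan integers a_ij = 2(alpha_i, alpha_j)/(alpha_j, alpha_j); the resulting 6x6 Cartan matrix is
[[2, -1, 0, -1, 0, 0], [-1, 2, 0, 0, -1, 0], [0, 0, 2, 0, 0, -1], [-1, 0, 0, 2, 0, -1], [0, -1, 0, 0, 2, 0], [0, 0, -2, -1, 0, 2]].
The roots have two lengths (squared-length ratio 2:1); the short ones are alpha_{3}. The associated Dynkin diagram is a chain of 6 nodes with a double edge at one end; the terminal node there is the unique short simple root (B_6), so the type is B_6 (the algebra so(13)).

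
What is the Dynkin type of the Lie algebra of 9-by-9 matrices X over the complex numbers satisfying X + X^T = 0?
This is so(9) with 9 odd, which has dimension 9(9-1)/2 = 36 and rank (9-1)/2 = 4. In the classification of classical Lie algebras, the orthogonal algebra so(2n+1) in an odd number of variables has type B_n; here n = 4, so the Dynkin diagram is a chain of 4 nodes with a double edge at one end; the terminal node there is the unique short simple root (B_4). Hence the type is B_4.

type B_4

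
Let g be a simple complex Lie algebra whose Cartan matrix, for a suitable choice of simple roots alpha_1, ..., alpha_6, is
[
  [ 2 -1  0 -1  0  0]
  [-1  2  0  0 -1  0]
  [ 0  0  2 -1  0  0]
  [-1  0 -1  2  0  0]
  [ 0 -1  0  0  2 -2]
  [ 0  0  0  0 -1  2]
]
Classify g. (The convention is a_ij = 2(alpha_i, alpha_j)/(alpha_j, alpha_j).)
B_6 (so(13))

The matrix has rank 6 with 2's on the diagonal. Reading the off-diagonal entries as Dynkin edges (a single edge where a_ij = a_ji = -1; a double or triple edge where a_ij * a_ji = 2 or 3), the diagram is a chain of 6 nodes with a double edge at one end; the terminal node there is the unique short simple root (B_6). One simple-root ordering that puts it in standard form is (alpha_3, alpha_4, alpha_1, alpha_2, alpha_5, alpha_6). So the algebra is type B_6, i.e. so(13).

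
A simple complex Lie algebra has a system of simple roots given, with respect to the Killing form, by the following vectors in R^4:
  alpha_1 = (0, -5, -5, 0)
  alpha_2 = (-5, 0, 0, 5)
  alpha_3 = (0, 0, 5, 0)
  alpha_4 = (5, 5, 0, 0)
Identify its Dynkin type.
type B_4

Compute the Cartan integers a_ij = 2(alpha_i, alpha_j)/(alpha_j, alpha_j); the resulting 4x4 Cartan matrix is
[[2, 0, -2, -1], [0, 2, 0, -1], [-1, 0, 2, 0], [-1, -1, 0, 2]].
The roots have two lengths (squared-length ratio 2:1); the short ones are alpha_{3}. The associated Dynkin diagram is a chain of 4 nodes with a double edge at one end; the terminal node there is the unique short simple root (B_4), so the type is B_4 (the algebra so(9)).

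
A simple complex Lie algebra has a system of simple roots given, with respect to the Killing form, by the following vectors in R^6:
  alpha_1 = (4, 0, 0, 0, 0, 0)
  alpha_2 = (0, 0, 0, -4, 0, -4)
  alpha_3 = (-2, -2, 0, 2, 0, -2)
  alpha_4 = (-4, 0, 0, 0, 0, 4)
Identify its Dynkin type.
F4

Compute the Cartan integers a_ij = 2(alpha_i, alpha_j)/(alpha_j, alpha_j); the resulting 4x4 Cartan matrix is
[[2, 0, -1, -1], [0, 2, 0, -1], [-1, 0, 2, 0], [-2, -1, 0, 2]].
The roots have two lengths (squared-length ratio 2:1); the short ones are alpha_{1,3}. The associated Dynkin diagram is a chain of 4 nodes with a double edge between the middle two (F_4), so the type is F_4.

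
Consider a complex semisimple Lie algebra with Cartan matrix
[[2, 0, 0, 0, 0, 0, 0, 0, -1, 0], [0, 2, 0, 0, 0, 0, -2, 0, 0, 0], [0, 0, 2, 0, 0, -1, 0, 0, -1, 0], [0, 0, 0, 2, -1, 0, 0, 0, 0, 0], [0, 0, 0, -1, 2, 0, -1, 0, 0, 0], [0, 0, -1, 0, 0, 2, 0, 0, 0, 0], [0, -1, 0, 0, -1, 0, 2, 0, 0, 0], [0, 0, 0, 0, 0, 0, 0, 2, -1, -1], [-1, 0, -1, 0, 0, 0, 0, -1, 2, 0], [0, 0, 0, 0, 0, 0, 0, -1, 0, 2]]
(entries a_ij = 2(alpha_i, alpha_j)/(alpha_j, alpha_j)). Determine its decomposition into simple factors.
C_4 + E_6

The diagram associated to this matrix has two connected components: the simple roots {alpha_2, alpha_4, alpha_5, alpha_7} form a chain of 4 nodes with a double edge at one end; the terminal node there is the unique long simple root (C_4), and {alpha_1, alpha_3, alpha_6, alpha_8, alpha_9, alpha_10} form a chain of 5 nodes with one extra node attached to the third node from one end (E_6). A semisimple Lie algebra decomposes uniquely as the direct sum of simple ideals, one per connected component of its Dynkin diagram, so g ≅ C_4 ⊕ E_6 (dimension 36 + 78 = 114).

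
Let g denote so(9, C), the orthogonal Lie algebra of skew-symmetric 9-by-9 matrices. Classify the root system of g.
This is so(9) with 9 odd, which has dimension 9(9-1)/2 = 36 and rank (9-1)/2 = 4. In the classification of classical Lie algebras, the orthogonal algebra so(2n+1) in an odd number of variables has type B_n; here n = 4, so the Dynkin diagram is a chain of 4 nodes with a double edge at one end; the terminal node there is the unique short simple root (B_4). Hence the type is B_4.

B4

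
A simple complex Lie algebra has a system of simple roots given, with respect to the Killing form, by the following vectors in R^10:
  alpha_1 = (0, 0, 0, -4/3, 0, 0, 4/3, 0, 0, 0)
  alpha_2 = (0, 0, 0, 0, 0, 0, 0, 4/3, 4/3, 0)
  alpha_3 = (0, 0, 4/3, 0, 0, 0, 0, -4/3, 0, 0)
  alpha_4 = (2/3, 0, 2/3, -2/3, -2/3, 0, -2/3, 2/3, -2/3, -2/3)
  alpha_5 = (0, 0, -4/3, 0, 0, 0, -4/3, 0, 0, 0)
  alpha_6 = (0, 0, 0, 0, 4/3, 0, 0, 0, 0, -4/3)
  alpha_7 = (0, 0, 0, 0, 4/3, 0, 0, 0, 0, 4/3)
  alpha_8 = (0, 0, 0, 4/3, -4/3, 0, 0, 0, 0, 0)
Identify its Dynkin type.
type E_8

Compute the Cartan integers a_ij = 2(alpha_i, alpha_j)/(alpha_j, alpha_j); the resulting 8x8 Cartan matrix is
[[2, 0, 0, 0, -1, 0, 0, -1], [0, 2, -1, 0, 0, 0, 0, 0], [0, -1, 2, 0, -1, 0, 0, 0], [0, 0, 0, 2, 0, 0, -1, 0], [-1, 0, -1, 0, 2, 0, 0, 0], [0, 0, 0, 0, 0, 2, 0, -1], [0, 0, 0, -1, 0, 0, 2, -1], [-1, 0, 0, 0, 0, -1, -1, 2]].
All simple roots have the same length, so the diagram is simply laced. The associated Dynkin diagram is a chain of 7 nodes with one extra node attached to the third node from one end (E_8), so the type is E_8.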